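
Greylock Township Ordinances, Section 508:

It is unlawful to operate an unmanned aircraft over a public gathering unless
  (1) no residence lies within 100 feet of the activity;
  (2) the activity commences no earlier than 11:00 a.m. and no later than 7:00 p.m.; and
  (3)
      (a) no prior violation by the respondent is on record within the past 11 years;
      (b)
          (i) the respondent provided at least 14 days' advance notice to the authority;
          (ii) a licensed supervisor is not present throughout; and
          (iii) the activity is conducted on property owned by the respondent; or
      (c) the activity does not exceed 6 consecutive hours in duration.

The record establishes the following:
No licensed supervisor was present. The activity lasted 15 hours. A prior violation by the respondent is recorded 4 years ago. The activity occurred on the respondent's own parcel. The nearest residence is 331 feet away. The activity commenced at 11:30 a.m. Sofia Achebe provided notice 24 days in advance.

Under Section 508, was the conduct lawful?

(1) no residence in 100 ft — met.
(2) start within hours — met.
(a) no prior violation — not met.
(i) ≥14 days' notice — met.
(ii) not (supervisor present) — holds.
(iii) own property — holds.
(b): T AND T AND T → true.
(c) ≤ 6 hrs duration — not satisfied.
(3) = F OR T OR F = true.
Overall: T AND T AND T → true.

Yes — lawful.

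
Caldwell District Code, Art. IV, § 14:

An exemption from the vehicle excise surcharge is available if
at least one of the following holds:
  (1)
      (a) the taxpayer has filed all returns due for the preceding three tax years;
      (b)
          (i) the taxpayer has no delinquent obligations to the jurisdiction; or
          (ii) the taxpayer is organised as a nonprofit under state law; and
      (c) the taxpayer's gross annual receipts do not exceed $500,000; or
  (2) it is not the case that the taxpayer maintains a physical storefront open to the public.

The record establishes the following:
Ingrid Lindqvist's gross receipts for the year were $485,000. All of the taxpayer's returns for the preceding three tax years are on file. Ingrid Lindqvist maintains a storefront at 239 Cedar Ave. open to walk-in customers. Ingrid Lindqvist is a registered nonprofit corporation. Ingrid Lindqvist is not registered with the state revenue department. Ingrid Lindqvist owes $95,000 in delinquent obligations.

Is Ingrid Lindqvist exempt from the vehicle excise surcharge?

Yes — exempt.

(a) returns current — satisfied.
(i) no delinquency — fails.
(ii) nonprofit — holds.
So (b) is satisfied (F OR T).
(c) receipts ≤ $500,000 — satisfied.
So (1) is satisfied (T AND T AND T).
(2) not (has storefront) — not satisfied.
Overall: T OR F → true.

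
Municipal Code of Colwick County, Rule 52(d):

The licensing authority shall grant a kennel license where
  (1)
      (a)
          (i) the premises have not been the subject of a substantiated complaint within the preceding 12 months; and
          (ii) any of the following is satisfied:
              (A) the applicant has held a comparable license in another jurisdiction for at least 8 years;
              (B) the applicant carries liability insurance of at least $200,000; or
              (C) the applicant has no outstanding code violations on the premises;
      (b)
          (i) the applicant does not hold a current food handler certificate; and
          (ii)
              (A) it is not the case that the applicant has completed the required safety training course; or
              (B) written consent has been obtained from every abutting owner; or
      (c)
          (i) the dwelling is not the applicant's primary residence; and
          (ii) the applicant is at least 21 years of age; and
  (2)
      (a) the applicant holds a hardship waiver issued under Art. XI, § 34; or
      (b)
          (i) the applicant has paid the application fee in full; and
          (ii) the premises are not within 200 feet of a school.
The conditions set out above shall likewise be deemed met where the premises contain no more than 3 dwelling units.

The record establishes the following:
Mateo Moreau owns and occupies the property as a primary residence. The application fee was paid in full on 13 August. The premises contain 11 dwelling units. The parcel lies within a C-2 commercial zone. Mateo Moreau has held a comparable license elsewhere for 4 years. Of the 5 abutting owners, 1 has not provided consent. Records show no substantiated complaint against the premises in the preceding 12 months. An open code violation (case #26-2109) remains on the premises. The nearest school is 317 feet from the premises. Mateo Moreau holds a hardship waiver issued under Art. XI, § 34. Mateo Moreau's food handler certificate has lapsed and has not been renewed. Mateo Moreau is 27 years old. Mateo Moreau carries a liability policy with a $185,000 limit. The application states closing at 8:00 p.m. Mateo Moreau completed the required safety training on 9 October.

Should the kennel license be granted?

No — denied.

(i) no complaint in 12 mo. — holds.
(A) prior license ≥ 8 yr — not met.
(B) insurance ≥ $200,000 — fails.
(C) no code violations — not met.
(ii): F OR F OR F → false.
So (a) is not satisfied (T AND F).
(i) not (food handler cert.) — holds.
(A) not (safety training) — not met.
(B) all abutters consent — not satisfied.
(ii): F OR F → false.
(b): T AND F → false.
(i) not (primary residence) — not satisfied.
(ii) age ≥ 21 — holds.
(c) = F AND T = false.
So (1) is not satisfied (F OR F OR F).
(a) hardship waiver — holds.
(i) fee paid — holds.
(ii) ≥200 ft from school — met.
(b): T AND T → true.
So (2) is satisfied (T OR T).
Overall: F AND T → false.
Exception (≤ 3 units) — not satisfied.
Result: main false OR exception false → false.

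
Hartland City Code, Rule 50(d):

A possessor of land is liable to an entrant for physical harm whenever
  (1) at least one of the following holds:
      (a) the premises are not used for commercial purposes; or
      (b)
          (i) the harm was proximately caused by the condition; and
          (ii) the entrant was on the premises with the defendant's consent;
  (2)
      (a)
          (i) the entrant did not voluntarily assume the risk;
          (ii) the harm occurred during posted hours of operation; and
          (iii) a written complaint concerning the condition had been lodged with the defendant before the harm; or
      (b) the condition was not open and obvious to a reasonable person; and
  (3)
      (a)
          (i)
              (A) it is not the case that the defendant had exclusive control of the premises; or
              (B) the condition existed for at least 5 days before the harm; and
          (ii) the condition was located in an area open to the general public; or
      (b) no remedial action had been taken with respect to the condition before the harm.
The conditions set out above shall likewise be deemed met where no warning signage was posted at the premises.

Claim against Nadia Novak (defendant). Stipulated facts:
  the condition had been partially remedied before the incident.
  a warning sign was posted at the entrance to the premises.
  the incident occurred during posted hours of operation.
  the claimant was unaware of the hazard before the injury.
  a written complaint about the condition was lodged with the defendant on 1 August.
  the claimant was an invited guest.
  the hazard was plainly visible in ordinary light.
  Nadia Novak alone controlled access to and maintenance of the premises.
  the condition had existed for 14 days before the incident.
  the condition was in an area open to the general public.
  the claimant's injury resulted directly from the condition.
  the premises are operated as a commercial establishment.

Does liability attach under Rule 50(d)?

Yes — liable.

(a) not (commercial use) — fails.
(i) proximate cause — holds.
(ii) consent to enter — met.
(b): T AND T → true.
So (1) is satisfied (F OR T).
(i) no assumed risk — met.
(ii) during posted hours — met.
(iii) complaint lodged — satisfied.
(a) = T AND T AND T = true.
(b) not open/obvious — fails.
(2) = T OR F = true.
(A) not (exclusive control) — not met.
(B) condition ≥5 days old — holds.
(i): F OR T → true.
(ii) public area — satisfied.
(a) = T AND T = true.
(b) no remedial action — not met.
(3) = T OR F = true.
So Overall is satisfied (T AND T AND T).
Exception (no signage posted) — not satisfied.
Result: main true OR exception false → true.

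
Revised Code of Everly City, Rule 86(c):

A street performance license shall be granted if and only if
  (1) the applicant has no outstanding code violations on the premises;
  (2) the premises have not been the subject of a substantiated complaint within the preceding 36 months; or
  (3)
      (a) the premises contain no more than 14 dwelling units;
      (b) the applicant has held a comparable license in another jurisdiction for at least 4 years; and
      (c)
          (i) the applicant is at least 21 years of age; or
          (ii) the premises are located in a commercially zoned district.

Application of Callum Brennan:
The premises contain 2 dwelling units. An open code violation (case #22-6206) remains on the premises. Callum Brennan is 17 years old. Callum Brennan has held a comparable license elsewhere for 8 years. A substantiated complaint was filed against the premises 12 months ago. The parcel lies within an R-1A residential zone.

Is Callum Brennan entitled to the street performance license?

(1) no code violations — fails.
(2) no complaint in 36 mo. — fails.
(a) ≤ 14 units — satisfied.
(b) prior license ≥ 4 yr — holds.
(i) age ≥ 21 — fails.
(ii) commercially zoned — fails.
So (c) is not satisfied (F OR F).
(3): T AND T AND F → false.
So Overall is not satisfied (F OR F OR F).

No — denied.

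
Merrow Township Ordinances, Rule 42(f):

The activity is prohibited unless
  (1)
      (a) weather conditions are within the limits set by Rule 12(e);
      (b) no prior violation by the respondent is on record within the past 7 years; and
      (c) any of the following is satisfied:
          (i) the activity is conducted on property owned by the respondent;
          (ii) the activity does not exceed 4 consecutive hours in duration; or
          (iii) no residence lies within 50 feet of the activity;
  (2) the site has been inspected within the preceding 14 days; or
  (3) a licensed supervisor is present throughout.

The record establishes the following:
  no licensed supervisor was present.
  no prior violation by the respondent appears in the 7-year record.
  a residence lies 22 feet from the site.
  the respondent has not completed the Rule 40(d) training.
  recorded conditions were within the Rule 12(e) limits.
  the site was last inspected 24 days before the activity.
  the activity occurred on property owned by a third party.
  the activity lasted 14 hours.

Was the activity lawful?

No — unlawful.

(a) weather ok — met.
(b) no prior violation — met.
(i) own property — fails.
(ii) ≤ 4 hrs duration — not satisfied.
(iii) no residence in 50 ft — not met.
So (c) is not satisfied (F OR F OR F).
(1): T AND T AND F → false.
(2) site inspected — not met.
(3) supervisor present — fails.
Overall: F OR F OR F → false.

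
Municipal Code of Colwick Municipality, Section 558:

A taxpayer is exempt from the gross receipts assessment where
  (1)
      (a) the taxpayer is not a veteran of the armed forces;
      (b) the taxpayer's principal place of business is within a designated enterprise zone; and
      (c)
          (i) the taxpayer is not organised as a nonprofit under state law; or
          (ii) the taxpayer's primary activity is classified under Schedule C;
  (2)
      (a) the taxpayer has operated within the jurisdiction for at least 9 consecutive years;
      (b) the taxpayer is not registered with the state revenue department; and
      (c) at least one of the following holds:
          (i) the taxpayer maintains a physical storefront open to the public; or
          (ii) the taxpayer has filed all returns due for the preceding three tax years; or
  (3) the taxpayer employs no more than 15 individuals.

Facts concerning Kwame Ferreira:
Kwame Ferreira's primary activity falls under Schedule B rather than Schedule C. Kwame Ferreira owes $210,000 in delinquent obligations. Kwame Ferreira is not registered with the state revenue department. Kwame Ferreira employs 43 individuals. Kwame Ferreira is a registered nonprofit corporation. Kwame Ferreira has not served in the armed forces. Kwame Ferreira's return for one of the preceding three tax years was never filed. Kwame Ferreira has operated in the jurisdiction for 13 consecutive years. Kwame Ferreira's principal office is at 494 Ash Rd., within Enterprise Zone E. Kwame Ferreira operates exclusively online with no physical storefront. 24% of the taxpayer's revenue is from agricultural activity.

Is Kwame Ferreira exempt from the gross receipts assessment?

No — not exempt.

(a) not (veteran) — holds.
(b) in enterprise zone — met.
(i) not (nonprofit) — fails.
(ii) Schedule C activity — not met.
(c) = F OR F = false.
So (1) is not satisfied (T AND T AND F).
(a) ≥ 9 yrs in jurisdiction — met.
(b) not (state-registered) — satisfied.
(i) has storefront — not satisfied.
(ii) returns current — not met.
So (c) is not satisfied (F OR F).
(2): T AND T AND F → false.
(3) ≤ 15 employees — not met.
Overall = F OR F OR F = false.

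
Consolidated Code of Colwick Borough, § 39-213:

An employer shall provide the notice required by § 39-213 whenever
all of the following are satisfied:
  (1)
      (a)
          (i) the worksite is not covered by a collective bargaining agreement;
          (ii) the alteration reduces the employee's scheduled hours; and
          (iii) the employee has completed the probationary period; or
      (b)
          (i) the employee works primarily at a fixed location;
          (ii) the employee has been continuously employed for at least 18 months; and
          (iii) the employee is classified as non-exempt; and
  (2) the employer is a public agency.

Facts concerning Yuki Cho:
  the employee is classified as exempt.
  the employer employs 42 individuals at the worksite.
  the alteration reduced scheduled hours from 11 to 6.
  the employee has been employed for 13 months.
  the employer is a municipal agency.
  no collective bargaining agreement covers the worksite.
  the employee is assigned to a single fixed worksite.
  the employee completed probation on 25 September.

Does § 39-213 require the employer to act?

(i) no CBA — met.
(ii) hours reduced — met.
(iii) past probation — satisfied.
(a) = T AND T AND T = true.
(i) fixed location — holds.
(ii) tenure ≥ 18 mo. — fails.
(iii) non-exempt — not met.
So (b) is not satisfied (T AND F AND F).
(1): T OR F → true.
(2) public agency — holds.
Overall: T AND T → true.

Yes — required.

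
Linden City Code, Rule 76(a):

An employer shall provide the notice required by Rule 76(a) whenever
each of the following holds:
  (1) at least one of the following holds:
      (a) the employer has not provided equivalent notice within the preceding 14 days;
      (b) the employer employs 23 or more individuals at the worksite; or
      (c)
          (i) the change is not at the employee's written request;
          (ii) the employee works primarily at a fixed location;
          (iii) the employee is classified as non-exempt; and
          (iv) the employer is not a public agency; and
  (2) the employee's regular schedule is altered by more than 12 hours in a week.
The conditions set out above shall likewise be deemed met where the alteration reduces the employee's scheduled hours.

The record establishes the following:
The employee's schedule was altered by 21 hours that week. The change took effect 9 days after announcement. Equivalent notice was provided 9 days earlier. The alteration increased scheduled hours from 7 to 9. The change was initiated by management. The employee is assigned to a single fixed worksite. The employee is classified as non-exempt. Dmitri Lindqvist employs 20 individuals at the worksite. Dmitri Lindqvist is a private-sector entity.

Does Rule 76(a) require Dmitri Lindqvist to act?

(a) no recent notice — not satisfied.
(b) ≥ 23 at site — not satisfied.
(i) not employee-requested — holds.
(ii) fixed location — met.
(iii) non-exempt — satisfied.
(iv) not (public agency) — holds.
(c) = T AND T AND T AND T = true.
(1) = F OR F OR T = true.
(2) schedule shift > 12h — satisfied.
Overall: T AND T → true.
Exception (hours reduced) — not satisfied.
Result: main true OR exception false → true.

Yes — required.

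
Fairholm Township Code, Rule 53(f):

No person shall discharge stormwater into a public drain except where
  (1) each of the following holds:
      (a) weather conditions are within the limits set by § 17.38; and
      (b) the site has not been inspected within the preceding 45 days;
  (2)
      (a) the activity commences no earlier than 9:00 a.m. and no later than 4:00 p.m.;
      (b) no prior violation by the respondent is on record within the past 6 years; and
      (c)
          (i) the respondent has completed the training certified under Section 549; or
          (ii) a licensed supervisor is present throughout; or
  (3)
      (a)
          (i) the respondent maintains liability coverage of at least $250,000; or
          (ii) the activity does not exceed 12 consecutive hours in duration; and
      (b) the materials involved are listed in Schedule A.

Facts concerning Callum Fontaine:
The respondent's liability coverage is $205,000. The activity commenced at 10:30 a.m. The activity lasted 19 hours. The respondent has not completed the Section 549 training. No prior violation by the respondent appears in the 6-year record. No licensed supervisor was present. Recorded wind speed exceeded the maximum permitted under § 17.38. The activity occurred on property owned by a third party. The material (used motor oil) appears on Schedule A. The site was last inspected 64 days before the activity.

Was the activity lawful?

(a) weather ok — not met.
(b) not (site inspected) — met.
So (1) is not satisfied (F AND T).
(a) start within hours — satisfied.
(b) no prior violation — holds.
(i) training certified — not met.
(ii) supervisor present — not satisfied.
(c): F OR F → false.
(2) = T AND T AND F = false.
(i) coverage ≥ $250,000 — not met.
(ii) ≤ 12 hrs duration — fails.
(a): F OR F → false.
(b) Schedule A material — holds.
(3) = F AND T = false.
So Overall is not satisfied (F OR F OR F).

No — unlawful.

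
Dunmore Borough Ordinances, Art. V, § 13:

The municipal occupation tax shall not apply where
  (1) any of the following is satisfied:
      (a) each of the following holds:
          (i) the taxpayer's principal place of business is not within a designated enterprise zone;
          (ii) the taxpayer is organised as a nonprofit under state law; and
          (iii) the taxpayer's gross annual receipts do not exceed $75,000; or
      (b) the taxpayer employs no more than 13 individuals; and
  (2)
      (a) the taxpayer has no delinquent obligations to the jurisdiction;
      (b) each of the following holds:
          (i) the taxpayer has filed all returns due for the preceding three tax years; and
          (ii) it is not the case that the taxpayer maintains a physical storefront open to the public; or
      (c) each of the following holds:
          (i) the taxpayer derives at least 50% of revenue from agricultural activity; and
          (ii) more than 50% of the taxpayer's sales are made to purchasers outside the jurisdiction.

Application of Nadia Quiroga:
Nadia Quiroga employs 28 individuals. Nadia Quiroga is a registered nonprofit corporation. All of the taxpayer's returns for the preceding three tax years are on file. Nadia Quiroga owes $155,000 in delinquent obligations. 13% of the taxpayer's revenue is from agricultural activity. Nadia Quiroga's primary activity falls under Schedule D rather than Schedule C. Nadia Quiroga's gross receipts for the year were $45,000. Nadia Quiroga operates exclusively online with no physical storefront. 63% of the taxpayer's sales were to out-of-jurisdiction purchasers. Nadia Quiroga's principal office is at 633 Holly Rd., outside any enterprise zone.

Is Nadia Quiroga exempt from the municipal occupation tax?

Yes — exempt.

(i) not (in enterprise zone) — holds.
(ii) nonprofit — met.
(iii) receipts ≤ $75,000 — holds.
So (a) is satisfied (T AND T AND T).
(b) ≤ 13 employees — not met.
(1) = T OR F = true.
(a) no delinquency — fails.
(i) returns current — satisfied.
(ii) not (has storefront) — met.
So (b) is satisfied (T AND T).
(i) ≥50% agricultural — not satisfied.
(ii) >50% out-of-jur. sales — holds.
So (c) is not satisfied (F AND T).
(2) = F OR T OR F = true.
Overall = T AND T = true.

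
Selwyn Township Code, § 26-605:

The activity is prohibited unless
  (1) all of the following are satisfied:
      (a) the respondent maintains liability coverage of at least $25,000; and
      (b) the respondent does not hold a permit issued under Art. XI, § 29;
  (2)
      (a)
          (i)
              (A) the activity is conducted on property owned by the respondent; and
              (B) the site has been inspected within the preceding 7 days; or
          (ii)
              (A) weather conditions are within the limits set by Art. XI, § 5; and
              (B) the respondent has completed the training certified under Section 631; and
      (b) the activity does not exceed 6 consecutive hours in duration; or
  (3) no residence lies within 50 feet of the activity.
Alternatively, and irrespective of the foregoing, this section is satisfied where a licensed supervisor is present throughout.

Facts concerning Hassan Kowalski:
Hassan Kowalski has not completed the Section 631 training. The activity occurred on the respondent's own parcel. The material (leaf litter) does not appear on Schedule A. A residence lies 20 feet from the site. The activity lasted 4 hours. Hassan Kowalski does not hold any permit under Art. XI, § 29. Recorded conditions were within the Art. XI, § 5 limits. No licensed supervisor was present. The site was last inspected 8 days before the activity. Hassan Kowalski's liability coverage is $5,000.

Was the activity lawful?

(a) coverage ≥ $25,000 — not met.
(b) not (holds permit) — satisfied.
(1): F AND T → false.
(A) own property — met.
(B) site inspected — not satisfied.
(i): T AND F → false.
(A) weather ok — holds.
(B) training certified — not satisfied.
(ii) = T AND F = false.
(a) = F OR F = false.
(b) ≤ 6 hrs duration — met.
So (2) is not satisfied (F AND T).
(3) no residence in 50 ft — not satisfied.
So Overall is not satisfied (F OR F OR F).
Exception (supervisor present) — not satisfied.
Result: main false OR exception false → false.

No — unlawful.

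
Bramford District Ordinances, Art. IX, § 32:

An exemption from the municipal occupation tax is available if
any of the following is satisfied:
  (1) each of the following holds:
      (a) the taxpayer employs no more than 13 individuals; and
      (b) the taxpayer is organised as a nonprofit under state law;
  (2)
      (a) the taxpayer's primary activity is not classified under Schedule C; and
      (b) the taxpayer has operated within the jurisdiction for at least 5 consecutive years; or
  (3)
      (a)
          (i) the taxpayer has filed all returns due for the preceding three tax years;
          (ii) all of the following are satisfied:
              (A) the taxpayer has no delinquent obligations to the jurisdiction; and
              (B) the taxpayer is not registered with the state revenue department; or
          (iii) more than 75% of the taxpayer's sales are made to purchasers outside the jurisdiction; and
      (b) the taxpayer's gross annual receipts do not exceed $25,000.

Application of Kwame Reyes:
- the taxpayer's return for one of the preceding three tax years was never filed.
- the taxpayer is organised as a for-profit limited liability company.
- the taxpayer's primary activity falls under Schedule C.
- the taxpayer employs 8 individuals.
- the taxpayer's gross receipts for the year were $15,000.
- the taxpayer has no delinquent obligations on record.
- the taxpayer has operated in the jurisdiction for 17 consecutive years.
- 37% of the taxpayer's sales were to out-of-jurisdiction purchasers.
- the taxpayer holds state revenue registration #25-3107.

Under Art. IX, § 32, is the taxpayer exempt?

(a) ≤ 13 employees — satisfied.
(b) nonprofit — not satisfied.
So (1) is not satisfied (T AND F).
(a) not (Schedule C activity) — not met.
(b) ≥ 5 yrs in jurisdiction — satisfied.
So (2) is not satisfied (F AND T).
(i) returns current — not satisfied.
(A) no delinquency — met.
(B) not (state-registered) — fails.
So (ii) is not satisfied (T AND F).
(iii) >75% out-of-jur. sales — not satisfied.
So (a) is not satisfied (F OR F OR F).
(b) receipts ≤ $25,000 — met.
(3) = F AND T = false.
So Overall is not satisfied (F OR F OR F).

No — not exempt.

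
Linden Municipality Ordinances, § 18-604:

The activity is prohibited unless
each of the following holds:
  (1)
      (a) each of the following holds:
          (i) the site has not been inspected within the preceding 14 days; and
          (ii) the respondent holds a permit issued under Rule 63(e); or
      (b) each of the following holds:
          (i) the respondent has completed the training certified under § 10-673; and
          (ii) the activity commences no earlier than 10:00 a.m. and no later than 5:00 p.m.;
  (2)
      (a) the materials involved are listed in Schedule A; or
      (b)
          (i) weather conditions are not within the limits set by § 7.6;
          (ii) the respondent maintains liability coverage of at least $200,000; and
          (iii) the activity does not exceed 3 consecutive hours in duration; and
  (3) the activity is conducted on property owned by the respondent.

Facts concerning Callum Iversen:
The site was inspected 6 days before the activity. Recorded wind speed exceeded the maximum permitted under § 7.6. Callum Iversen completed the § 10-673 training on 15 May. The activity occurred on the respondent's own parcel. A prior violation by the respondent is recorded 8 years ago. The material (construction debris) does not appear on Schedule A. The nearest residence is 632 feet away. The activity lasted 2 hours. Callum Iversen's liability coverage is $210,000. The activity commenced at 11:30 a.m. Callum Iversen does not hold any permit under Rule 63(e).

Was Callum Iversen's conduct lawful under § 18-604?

(i) not (site inspected) — not satisfied.
(ii) holds permit — fails.
(a) = F AND F = false.
(i) training certified — met.
(ii) start within hours — satisfied.
(b): T AND T → true.
(1) = F OR T = true.
(a) Schedule A material — not met.
(i) not (weather ok) — holds.
(ii) coverage ≥ $200,000 — holds.
(iii) ≤ 3 hrs duration — satisfied.
(b): T AND T AND T → true.
(2): F OR T → true.
(3) own property — satisfied.
So Overall is satisfied (T AND T AND T).

Yes — lawful.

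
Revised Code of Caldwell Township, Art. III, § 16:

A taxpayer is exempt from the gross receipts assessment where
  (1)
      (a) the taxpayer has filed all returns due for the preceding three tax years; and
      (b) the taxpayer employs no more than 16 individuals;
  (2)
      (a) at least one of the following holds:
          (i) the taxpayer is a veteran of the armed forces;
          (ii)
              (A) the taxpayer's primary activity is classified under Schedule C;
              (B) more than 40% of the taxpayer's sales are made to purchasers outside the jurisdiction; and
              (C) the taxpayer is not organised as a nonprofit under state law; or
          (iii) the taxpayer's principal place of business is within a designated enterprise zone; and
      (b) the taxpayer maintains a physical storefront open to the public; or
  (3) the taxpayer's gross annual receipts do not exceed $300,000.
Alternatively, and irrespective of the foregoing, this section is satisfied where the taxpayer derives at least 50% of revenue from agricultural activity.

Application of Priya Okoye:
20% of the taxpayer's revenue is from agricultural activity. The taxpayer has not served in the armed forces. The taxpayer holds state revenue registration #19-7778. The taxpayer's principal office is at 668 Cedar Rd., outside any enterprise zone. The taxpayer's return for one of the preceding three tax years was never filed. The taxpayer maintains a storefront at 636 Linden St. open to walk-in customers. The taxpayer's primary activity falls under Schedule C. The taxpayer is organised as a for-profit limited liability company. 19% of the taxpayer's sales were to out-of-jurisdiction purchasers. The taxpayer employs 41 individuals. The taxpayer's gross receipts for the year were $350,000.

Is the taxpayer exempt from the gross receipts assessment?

No — not exempt.

(a) returns current — not satisfied.
(b) ≤ 16 employees — not satisfied.
So (1) is not satisfied (F AND F).
(i) veteran — not satisfied.
(A) Schedule C activity — satisfied.
(B) >40% out-of-jur. sales — fails.
(C) not (nonprofit) — satisfied.
(ii) = T AND F AND T = false.
(iii) in enterprise zone — fails.
(a): F OR F OR F → false.
(b) has storefront — holds.
(2): F AND T → false.
(3) receipts ≤ $300,000 — not met.
Overall = F OR F OR F = false.
Exception (≥50% agricultural) — not satisfied.
Result: main false OR exception false → false.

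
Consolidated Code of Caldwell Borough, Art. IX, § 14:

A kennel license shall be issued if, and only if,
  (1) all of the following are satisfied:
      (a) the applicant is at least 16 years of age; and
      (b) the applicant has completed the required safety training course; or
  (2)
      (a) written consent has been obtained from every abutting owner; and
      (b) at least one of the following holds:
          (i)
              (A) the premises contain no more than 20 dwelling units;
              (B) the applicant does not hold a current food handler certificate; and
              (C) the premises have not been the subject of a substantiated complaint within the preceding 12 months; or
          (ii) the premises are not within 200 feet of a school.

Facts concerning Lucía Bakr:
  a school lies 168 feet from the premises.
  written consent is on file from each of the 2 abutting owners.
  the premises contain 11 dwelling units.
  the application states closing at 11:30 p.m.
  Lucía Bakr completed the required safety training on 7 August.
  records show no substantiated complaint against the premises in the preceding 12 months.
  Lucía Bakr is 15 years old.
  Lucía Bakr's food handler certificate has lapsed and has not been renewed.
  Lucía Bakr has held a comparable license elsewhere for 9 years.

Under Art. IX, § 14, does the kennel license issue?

Yes — granted.

(a) age ≥ 16 — not satisfied.
(b) safety training — holds.
(1): F AND T → false.
(a) all abutters consent — met.
(A) ≤ 20 units — met.
(B) not (food handler cert.) — satisfied.
(C) no complaint in 12 mo. — met.
(i): T AND T AND T → true.
(ii) ≥200 ft from school — not met.
So (b) is satisfied (T OR F).
(2): T AND T → true.
Overall: F OR T → true.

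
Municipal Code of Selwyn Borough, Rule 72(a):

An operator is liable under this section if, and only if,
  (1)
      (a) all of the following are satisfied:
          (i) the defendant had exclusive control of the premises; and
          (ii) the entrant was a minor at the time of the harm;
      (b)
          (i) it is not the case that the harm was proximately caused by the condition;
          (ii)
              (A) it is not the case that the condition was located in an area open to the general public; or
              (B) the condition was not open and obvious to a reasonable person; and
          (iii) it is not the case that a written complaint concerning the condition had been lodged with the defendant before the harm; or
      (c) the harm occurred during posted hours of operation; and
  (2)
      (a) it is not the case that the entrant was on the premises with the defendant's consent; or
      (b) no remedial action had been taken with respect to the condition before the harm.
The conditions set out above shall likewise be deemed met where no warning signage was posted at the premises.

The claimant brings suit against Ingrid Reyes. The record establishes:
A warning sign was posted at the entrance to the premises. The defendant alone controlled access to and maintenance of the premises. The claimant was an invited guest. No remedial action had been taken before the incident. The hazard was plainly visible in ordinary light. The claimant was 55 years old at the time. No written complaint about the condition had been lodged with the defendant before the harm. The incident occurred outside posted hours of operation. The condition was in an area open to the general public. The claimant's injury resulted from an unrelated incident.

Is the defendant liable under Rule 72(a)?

(i) exclusive control — satisfied.
(ii) entrant a minor — not satisfied.
(a): T AND F → false.
(i) not (proximate cause) — holds.
(A) not (public area) — fails.
(B) not open/obvious — not met.
(ii): F OR F → false.
(iii) not (complaint lodged) — met.
So (b) is not satisfied (T AND F AND T).
(c) during posted hours — fails.
So (1) is not satisfied (F OR F OR F).
(a) not (consent to enter) — not satisfied.
(b) no remedial action — met.
(2) = F OR T = true.
Overall: F AND T → false.
Exception (no signage posted) — not satisfied.
Result: main false OR exception false → false.

No — not liable.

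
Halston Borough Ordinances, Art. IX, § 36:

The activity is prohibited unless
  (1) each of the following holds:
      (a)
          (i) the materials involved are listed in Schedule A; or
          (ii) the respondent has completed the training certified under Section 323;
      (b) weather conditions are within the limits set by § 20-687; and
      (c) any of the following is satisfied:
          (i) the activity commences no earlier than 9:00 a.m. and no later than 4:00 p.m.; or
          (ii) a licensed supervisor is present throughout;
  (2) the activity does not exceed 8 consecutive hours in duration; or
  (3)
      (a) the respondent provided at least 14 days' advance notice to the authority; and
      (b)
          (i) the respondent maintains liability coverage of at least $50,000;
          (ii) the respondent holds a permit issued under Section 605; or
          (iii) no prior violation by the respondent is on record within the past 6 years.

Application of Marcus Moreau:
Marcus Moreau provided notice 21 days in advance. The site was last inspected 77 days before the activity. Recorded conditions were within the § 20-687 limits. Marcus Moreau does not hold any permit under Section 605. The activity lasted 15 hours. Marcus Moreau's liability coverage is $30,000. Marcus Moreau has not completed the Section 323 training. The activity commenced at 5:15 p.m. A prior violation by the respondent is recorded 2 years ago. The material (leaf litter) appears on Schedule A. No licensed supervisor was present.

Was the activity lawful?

(i) Schedule A material — holds.
(ii) training certified — not satisfied.
So (a) is satisfied (T OR F).
(b) weather ok — satisfied.
(i) start within hours — fails.
(ii) supervisor present — not met.
(c) = F OR F = false.
(1): T AND T AND F → false.
(2) ≤ 8 hrs duration — fails.
(a) ≥14 days' notice — met.
(i) coverage ≥ $50,000 — fails.
(ii) holds permit — fails.
(iii) no prior violation — not satisfied.
(b) = F OR F OR F = false.
So (3) is not satisfied (T AND F).
Overall: F OR F OR F → false.

No — unlawful.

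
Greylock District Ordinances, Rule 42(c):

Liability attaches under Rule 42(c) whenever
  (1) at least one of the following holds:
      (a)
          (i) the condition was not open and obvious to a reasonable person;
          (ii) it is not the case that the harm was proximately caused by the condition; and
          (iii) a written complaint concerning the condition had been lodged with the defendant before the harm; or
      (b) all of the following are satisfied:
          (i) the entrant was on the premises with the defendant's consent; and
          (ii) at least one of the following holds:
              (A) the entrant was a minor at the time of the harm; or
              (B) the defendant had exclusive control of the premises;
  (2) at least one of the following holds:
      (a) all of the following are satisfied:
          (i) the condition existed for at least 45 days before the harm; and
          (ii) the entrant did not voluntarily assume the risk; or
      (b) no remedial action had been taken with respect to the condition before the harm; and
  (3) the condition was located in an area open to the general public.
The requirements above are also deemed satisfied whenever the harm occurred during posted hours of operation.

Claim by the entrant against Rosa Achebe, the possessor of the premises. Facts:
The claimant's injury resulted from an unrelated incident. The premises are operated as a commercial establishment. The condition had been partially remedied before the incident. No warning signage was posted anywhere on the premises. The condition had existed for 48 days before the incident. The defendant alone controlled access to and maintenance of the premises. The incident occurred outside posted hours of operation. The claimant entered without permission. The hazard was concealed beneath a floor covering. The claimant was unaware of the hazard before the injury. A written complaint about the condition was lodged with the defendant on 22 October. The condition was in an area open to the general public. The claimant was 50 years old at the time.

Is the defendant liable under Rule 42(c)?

Yes — liable.

(i) not open/obvious — met.
(ii) not (proximate cause) — met.
(iii) complaint lodged — met.
(a): T AND T AND T → true.
(i) consent to enter — fails.
(A) entrant a minor — fails.
(B) exclusive control — met.
(ii) = F OR T = true.
(b): F AND T → false.
So (1) is satisfied (T OR F).
(i) condition ≥45 days old — holds.
(ii) no assumed risk — satisfied.
(a): T AND T → true.
(b) no remedial action — fails.
(2) = T OR F = true.
(3) public area — satisfied.
Overall = T AND T AND T = true.
Exception (during posted hours) — not satisfied.
Result: main true OR exception false → true.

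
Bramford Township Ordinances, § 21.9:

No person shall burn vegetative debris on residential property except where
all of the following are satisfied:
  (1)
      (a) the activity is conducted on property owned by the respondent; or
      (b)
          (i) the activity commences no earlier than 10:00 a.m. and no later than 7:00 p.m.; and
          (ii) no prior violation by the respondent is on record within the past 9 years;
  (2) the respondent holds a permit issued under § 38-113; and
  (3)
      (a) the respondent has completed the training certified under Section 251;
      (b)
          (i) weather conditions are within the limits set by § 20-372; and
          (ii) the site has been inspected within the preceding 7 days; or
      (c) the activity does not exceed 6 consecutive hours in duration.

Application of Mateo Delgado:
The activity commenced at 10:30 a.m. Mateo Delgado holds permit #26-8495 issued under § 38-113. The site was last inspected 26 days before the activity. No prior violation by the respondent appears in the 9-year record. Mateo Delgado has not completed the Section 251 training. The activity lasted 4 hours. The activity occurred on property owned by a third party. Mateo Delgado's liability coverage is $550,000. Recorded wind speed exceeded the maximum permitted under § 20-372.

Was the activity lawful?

(a) own property — not met.
(i) start within hours — met.
(ii) no prior violation — holds.
(b) = T AND T = true.
So (1) is satisfied (F OR T).
(2) holds permit — satisfied.
(a) training certified — fails.
(i) weather ok — not met.
(ii) site inspected — fails.
(b) = F AND F = false.
(c) ≤ 6 hrs duration — met.
(3) = F OR F OR T = true.
Overall: T AND T AND T → true.

Yes — lawful.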